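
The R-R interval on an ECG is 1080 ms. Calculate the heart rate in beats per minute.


HR = 60 / RR_interval(s)
RR = 1080 ms = 1.08 s
HR = 60 / 1.08 = 55.56 bpm


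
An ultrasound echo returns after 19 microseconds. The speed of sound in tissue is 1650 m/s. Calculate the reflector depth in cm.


depth = c * t / 2
t = 19 us = 1.9000e-05 s
depth = 1650 * 1.9000e-05 / 2
depth = 0.015675 m = 1.5675 cm


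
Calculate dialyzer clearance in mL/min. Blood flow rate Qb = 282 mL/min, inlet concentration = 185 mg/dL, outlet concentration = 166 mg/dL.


K = Qb * (Cb_in - Cb_out) / Cb_in
K = 282 * (185 - 166) / 185
K = 28.96 mL/min


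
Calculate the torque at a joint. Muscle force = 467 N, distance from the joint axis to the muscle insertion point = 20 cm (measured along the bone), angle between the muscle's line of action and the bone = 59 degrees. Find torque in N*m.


Torque = F * d * sin(theta)   (moment arm = d*sin(theta))
d = 20 cm = 0.2 m
Torque = 467 * 0.2 * sin(59)
Torque = 80.06 N*m


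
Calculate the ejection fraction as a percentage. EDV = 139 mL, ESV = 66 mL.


SV = EDV - ESV = 139 - 66 = 73 mL
EF = SV/EDV * 100 = 73/139 * 100
EF = 52.52%


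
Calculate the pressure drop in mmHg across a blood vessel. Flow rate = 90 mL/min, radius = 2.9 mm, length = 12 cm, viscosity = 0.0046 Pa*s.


dP = 8*mu*L*Q / (pi*r^4)
Q = 90 mL/min = 1.5e-06 m^3/s
dP = 29.8111 Pa = 29.8111 / 133.322 mmHg = 0.2236 mmHg


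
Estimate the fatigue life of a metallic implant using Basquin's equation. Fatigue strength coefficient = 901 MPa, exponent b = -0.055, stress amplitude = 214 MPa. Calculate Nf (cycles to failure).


sigma_a = sigma_f' * (2Nf)^b
2Nf = (sigma_a/sigma_f')^(1/b)
2Nf = (214/901)^(1/-0.055)
2Nf = 2.2444473e+11
Nf = 1.1222e+11


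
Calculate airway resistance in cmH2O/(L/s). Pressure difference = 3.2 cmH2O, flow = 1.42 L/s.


R = dP / flow
R = 3.2 / 1.42
R = 2.254 cmH2O/(L/s)


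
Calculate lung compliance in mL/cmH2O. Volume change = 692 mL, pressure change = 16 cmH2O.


C = dV / dP
C = 692 / 16
C = 43.25 mL/cmH2O


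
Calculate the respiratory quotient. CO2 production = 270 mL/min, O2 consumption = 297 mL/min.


RQ = VCO2 / VO2
RQ = 270 / 297
RQ = 0.9091


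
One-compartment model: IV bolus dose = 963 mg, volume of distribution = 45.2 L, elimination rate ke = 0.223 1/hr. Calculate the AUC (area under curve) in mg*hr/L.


C0 = Dose/Vd = 963/45.2 = 21.3053 mg/L
AUC = C0/ke = 21.3053/0.223
AUC = 95.54 mg*hr/L


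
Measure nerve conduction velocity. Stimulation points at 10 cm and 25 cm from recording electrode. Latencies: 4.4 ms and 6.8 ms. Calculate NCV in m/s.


Distance = (25 - 10) / 100 = 0.15 m
dt = (6.8 - 4.4) / 1000 = 0.0024 s
NCV = dist / dt = 62.5 m/s


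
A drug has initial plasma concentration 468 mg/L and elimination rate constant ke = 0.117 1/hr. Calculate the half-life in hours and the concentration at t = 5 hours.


t_half = ln(2) / ke = 0.693147 / 0.117 = 5.924 hr
C(t) = C0 * exp(-ke*t) = 468 * exp(-0.117*5)
C(5) = 260.7 mg/L


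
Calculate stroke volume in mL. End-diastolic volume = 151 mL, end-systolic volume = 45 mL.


SV = EDV - ESV
SV = 151 - 45
SV = 106 mL


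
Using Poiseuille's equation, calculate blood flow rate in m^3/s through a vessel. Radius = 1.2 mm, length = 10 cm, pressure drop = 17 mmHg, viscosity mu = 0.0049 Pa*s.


Q = pi*r^4*dP / (8*mu*L)
r = 0.0012 m, L = 0.1 m
dP = 17 mmHg = 2266.474 Pa
Q = 3.7665e-06 m^3/s


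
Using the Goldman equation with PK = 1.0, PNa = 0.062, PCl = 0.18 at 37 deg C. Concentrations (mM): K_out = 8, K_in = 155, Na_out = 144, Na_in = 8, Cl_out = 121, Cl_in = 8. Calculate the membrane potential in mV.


Vm = (RT/F)*ln((PK*Ko + PNa*Nao + PCl*Cli)/(PK*Ki + PNa*Nai + PCl*Clo))
Numer = 18.368, Denom = 177.276
Vm = -60.59 mV


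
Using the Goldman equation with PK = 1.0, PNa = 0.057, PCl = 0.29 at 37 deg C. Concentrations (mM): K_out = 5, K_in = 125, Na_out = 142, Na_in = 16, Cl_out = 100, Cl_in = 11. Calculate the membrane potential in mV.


Vm = (RT/F)*ln((PK*Ko + PNa*Nao + PCl*Cli)/(PK*Ki + PNa*Nai + PCl*Clo))
Numer = 16.284, Denom = 154.912
Vm = -60.2 mV


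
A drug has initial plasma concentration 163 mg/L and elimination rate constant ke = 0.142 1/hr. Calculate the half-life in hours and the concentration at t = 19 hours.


t_half = ln(2) / ke = 0.693147 / 0.142 = 4.881 hr
C(t) = C0 * exp(-ke*t) = 163 * exp(-0.142*19)
C(19) = 10.98 mg/L


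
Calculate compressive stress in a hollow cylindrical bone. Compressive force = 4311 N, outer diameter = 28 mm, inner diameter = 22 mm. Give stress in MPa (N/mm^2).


A = pi*(r_o^2 - r_i^2)
r_o = 14 mm, r_i = 11 mm
A = 235.619 mm^2
sigma = F/A = 4311 / 235.619
sigma = 18.3 MPa


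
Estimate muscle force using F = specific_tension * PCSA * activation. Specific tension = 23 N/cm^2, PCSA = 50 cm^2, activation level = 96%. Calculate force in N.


F = sigma * PCSA * activation
F = 23 * 50 * 0.96
F = 1104 N


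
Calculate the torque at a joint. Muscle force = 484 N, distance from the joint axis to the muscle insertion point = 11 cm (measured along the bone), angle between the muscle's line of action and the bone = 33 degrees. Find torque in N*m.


Torque = F * d * sin(theta)   (moment arm = d*sin(theta))
d = 11 cm = 0.11 m
Torque = 484 * 0.11 * sin(33)
Torque = 29 N*m


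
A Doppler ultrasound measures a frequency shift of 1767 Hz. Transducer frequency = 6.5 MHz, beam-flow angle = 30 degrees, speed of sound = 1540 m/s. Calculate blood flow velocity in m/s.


v = fd * c / (2 * f0 * cos(theta))
v = 1767 * 1540 / (2 * 6.5000e+06 * cos(30))
v = 0.2417 m/s


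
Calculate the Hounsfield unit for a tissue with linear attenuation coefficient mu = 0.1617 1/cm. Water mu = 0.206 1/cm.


HU = ((mu_tissue - mu_water) / mu_water) * 1000
HU = ((0.1617 - 0.206) / 0.206) * 1000
HU = -215


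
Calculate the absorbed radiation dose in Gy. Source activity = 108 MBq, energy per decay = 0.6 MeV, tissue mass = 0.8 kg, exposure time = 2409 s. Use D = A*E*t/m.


A = 108 MBq = 1.0800e+08 Bq
E = 0.6 MeV = 9.612e-14 J
D = A*E*t/m = 1.0800e+08*9.612e-14*2409/0.8
D = 0.03126 Gy


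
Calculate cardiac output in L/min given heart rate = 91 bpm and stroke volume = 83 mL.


CO = HR * SV
CO = 91 * 83 / 1000
CO = 7.553 L/min


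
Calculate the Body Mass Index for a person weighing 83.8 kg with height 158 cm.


BMI = weight / height^2
height = 158 cm = 1.58 m
BMI = 83.8 / 1.58^2
BMI = 33.57 kg/m^2


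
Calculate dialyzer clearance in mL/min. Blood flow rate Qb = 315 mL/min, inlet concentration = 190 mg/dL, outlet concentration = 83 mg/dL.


K = Qb * (Cb_in - Cb_out) / Cb_in
K = 315 * (190 - 83) / 190
K = 177.4 mL/min


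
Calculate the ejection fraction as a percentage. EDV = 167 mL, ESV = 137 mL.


SV = EDV - ESV = 167 - 137 = 30 mL
EF = SV/EDV * 100 = 30/167 * 100
EF = 17.96%


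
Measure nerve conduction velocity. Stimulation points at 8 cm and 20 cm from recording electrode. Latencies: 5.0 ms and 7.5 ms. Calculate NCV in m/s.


Distance = (20 - 8) / 100 = 0.12 m
dt = (7.5 - 5.0) / 1000 = 0.0025 s
NCV = dist / dt = 48 m/s


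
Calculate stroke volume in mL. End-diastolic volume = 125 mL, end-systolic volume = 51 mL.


SV = EDV - ESV
SV = 125 - 51
SV = 74 mL


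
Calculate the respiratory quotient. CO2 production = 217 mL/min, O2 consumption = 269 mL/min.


RQ = VCO2 / VO2
RQ = 217 / 269
RQ = 0.8067


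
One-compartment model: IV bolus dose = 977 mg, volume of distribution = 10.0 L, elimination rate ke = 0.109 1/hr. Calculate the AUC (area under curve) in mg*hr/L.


C0 = Dose/Vd = 977/10.0 = 97.7 mg/L
AUC = C0/ke = 97.7/0.109
AUC = 896.3 mg*hr/L


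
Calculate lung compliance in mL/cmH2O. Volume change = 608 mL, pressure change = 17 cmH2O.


C = dV / dP
C = 608 / 17
C = 35.76 mL/cmH2O


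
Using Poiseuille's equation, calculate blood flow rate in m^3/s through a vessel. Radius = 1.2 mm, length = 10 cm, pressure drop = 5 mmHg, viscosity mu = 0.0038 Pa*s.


Q = pi*r^4*dP / (8*mu*L)
r = 0.0012 m, L = 0.1 m
dP = 5 mmHg = 666.61 Pa
Q = 1.4285e-06 m^3/s


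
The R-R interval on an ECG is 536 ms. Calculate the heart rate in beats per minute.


HR = 60 / RR_interval(s)
RR = 536 ms = 0.536 s
HR = 60 / 0.536 = 111.9 bpm


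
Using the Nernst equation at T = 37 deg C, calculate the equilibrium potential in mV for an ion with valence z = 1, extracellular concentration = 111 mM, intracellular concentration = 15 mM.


E = (RT/(zF)) * ln(C_out/C_in)
T = 37 + 273.15 = 310.15 K
E = (8.314 * 310.15 / (1 * 96485)) * ln(111/15)
E = 53.49 mV


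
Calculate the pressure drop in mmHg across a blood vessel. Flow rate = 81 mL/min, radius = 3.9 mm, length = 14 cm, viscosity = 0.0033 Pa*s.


dP = 8*mu*L*Q / (pi*r^4)
Q = 81 mL/min = 1.35e-06 m^3/s
dP = 6.86527 Pa = 6.86527 / 133.322 mmHg = 0.05149 mmHg


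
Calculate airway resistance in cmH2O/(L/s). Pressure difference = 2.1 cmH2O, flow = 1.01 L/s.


R = dP / flow
R = 2.1 / 1.01
R = 2.079 cmH2O/(L/s)


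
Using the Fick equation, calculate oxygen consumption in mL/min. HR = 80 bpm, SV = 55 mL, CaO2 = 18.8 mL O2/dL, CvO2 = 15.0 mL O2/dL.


CO = HR*SV = 80*55/1000 = 4.4 L/min
a-v O2 diff = 18.8 - 15.0 = 3.8 mL/dL
VO2 = CO * (CaO2-CvO2) * 10 dL/L
VO2 = 4.4 * 3.8 * 10
VO2 = 167.2 mL/min


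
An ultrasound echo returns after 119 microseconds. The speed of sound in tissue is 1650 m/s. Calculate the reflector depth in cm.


depth = c * t / 2
t = 119 us = 1.1900e-04 s
depth = 1650 * 1.1900e-04 / 2
depth = 0.098175 m = 9.8175 cm


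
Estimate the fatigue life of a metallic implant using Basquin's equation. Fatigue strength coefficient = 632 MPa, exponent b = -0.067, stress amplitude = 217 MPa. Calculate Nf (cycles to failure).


sigma_a = sigma_f' * (2Nf)^b
2Nf = (sigma_a/sigma_f')^(1/b)
2Nf = (217/632)^(1/-0.067)
2Nf = 8495992
Nf = 4.2480e+06


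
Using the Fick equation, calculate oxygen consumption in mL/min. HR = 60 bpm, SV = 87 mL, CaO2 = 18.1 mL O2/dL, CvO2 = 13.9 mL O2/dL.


CO = HR*SV = 60*87/1000 = 5.22 L/min
a-v O2 diff = 18.1 - 13.9 = 4.2 mL/dL
VO2 = CO * (CaO2-CvO2) * 10 dL/L
VO2 = 5.22 * 4.2 * 10
VO2 = 219.2 mL/min


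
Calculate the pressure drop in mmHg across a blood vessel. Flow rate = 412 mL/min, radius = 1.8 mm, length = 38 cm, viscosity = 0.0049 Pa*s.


dP = 8*mu*L*Q / (pi*r^4)
Q = 412 mL/min = 6.86667e-06 m^3/s
dP = 3101.53 Pa = 3101.53 / 133.322 mmHg = 23.26 mmHg


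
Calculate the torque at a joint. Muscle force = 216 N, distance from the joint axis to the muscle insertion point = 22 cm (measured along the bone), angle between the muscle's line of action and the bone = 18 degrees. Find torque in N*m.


Torque = F * d * sin(theta)   (moment arm = d*sin(theta))
d = 22 cm = 0.22 m
Torque = 216 * 0.22 * sin(18)
Torque = 14.68 N*m


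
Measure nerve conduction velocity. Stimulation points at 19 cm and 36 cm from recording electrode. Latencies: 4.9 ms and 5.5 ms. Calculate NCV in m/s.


Distance = (36 - 19) / 100 = 0.17 m
dt = (5.5 - 4.9) / 1000 = 6.0000e-04 s
NCV = dist / dt = 283.3 m/s


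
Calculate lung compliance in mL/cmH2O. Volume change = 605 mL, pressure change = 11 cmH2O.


C = dV / dP
C = 605 / 11
C = 55 mL/cmH2O


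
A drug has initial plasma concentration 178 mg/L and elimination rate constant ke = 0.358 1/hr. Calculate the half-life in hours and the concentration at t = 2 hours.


t_half = ln(2) / ke = 0.693147 / 0.358 = 1.936 hr
C(t) = C0 * exp(-ke*t) = 178 * exp(-0.358*2)
C(2) = 86.99 mg/L


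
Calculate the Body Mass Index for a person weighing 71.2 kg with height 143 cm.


BMI = weight / height^2
height = 143 cm = 1.43 m
BMI = 71.2 / 1.43^2
BMI = 34.82 kg/m^2


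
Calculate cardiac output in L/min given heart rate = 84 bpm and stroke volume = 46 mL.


CO = HR * SV
CO = 84 * 46 / 1000
CO = 3.864 L/min


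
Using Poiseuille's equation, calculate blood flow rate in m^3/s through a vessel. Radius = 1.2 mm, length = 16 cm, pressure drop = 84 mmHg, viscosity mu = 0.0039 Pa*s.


Q = pi*r^4*dP / (8*mu*L)
r = 0.0012 m, L = 0.16 m
dP = 84 mmHg = 11199.048 Pa
Q = 1.4614e-05 m^3/s


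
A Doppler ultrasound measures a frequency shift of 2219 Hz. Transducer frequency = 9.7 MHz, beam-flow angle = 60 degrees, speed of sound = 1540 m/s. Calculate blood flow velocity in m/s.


v = fd * c / (2 * f0 * cos(theta))
v = 2219 * 1540 / (2 * 9.7000e+06 * cos(60))
v = 0.3523 m/s


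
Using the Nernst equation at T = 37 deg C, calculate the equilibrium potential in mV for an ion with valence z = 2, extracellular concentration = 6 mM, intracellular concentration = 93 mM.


E = (RT/(zF)) * ln(C_out/C_in)
T = 37 + 273.15 = 310.15 K
E = (8.314 * 310.15 / (2 * 96485)) * ln(6/93)
E = -36.62 mV


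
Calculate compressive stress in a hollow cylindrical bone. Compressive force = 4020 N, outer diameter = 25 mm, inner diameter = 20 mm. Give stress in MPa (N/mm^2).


A = pi*(r_o^2 - r_i^2)
r_o = 12.5 mm, r_i = 10 mm
A = 176.715 mm^2
sigma = F/A = 4020 / 176.715
sigma = 22.75 MPa


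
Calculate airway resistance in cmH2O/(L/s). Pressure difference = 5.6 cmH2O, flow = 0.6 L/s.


R = dP / flow
R = 5.6 / 0.6
R = 9.333 cmH2O/(L/s)


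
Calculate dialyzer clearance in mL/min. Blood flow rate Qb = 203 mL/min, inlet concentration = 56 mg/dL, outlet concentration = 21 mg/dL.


K = Qb * (Cb_in - Cb_out) / Cb_in
K = 203 * (56 - 21) / 56
K = 126.9 mL/min


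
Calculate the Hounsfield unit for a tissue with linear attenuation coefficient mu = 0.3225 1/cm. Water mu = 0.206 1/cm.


HU = ((mu_tissue - mu_water) / mu_water) * 1000
HU = ((0.3225 - 0.206) / 0.206) * 1000
HU = 565.5


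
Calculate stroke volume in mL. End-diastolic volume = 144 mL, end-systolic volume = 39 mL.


SV = EDV - ESV
SV = 144 - 39
SV = 105 mL


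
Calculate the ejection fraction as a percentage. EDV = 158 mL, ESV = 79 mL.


SV = EDV - ESV = 158 - 79 = 79 mL
EF = SV/EDV * 100 = 79/158 * 100
EF = 50%


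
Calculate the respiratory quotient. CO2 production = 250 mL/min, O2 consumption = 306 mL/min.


RQ = VCO2 / VO2
RQ = 250 / 306
RQ = 0.817


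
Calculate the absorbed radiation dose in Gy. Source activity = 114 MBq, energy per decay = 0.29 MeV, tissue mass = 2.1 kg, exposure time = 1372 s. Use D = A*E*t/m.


A = 114 MBq = 1.1400e+08 Bq
E = 0.29 MeV = 4.6458e-14 J
D = A*E*t/m = 1.1400e+08*4.6458e-14*1372/2.1
D = 0.00346 Gy


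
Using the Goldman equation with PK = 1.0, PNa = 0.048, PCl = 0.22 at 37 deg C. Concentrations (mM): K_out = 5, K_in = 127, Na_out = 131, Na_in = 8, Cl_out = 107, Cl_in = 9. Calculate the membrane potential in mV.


Vm = (RT/F)*ln((PK*Ko + PNa*Nao + PCl*Cli)/(PK*Ki + PNa*Nai + PCl*Clo))
Numer = 13.268, Denom = 150.924
Vm = -64.98 mV


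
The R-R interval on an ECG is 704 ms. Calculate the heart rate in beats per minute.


HR = 60 / RR_interval(s)
RR = 704 ms = 0.704 s
HR = 60 / 0.704 = 85.23 bpm


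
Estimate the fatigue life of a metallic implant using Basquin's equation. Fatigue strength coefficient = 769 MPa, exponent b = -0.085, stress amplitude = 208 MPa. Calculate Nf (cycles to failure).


sigma_a = sigma_f' * (2Nf)^b
2Nf = (sigma_a/sigma_f')^(1/b)
2Nf = (208/769)^(1/-0.085)
2Nf = 4794476.9
Nf = 2.3972e+06


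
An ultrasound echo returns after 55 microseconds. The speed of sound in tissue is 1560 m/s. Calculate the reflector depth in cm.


depth = c * t / 2
t = 55 us = 5.5000e-05 s
depth = 1560 * 5.5000e-05 / 2
depth = 0.0429 m = 4.29 cm


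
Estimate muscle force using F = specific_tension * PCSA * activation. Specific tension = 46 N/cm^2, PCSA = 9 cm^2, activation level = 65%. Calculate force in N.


F = sigma * PCSA * activation
F = 46 * 9 * 0.65
F = 269.1 N


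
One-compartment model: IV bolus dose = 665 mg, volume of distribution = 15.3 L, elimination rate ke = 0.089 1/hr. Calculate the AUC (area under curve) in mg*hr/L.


C0 = Dose/Vd = 665/15.3 = 43.4641 mg/L
AUC = C0/ke = 43.4641/0.089
AUC = 488.4 mg*hr/L


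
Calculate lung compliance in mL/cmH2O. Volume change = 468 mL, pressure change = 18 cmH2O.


C = dV / dP
C = 468 / 18
C = 26 mL/cmH2O


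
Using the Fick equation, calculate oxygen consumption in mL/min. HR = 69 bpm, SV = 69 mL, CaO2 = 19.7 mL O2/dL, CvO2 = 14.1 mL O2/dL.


CO = HR*SV = 69*69/1000 = 4.761 L/min
a-v O2 diff = 19.7 - 14.1 = 5.6 mL/dL
VO2 = CO * (CaO2-CvO2) * 10 dL/L
VO2 = 4.761 * 5.6 * 10
VO2 = 266.6 mL/min


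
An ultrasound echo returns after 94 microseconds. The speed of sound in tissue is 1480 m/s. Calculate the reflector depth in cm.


depth = c * t / 2
t = 94 us = 9.4000e-05 s
depth = 1480 * 9.4000e-05 / 2
depth = 0.06956 m = 6.956 cm


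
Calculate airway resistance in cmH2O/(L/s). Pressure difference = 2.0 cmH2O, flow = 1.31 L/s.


R = dP / flow
R = 2.0 / 1.31
R = 1.527 cmH2O/(L/s)


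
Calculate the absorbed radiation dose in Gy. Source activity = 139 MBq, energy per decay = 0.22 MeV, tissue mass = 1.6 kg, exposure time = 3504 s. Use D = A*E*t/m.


A = 139 MBq = 1.3900e+08 Bq
E = 0.22 MeV = 3.5244e-14 J
D = A*E*t/m = 1.3900e+08*3.5244e-14*3504/1.6
D = 0.01073 Gy


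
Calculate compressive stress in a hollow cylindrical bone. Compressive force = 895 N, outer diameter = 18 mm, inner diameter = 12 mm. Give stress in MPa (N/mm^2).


A = pi*(r_o^2 - r_i^2)
r_o = 9 mm, r_i = 6 mm
A = 141.372 mm^2
sigma = F/A = 895 / 141.372
sigma = 6.331 MPa


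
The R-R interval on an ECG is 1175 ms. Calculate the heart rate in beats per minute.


HR = 60 / RR_interval(s)
RR = 1175 ms = 1.175 s
HR = 60 / 1.175 = 51.06 bpm


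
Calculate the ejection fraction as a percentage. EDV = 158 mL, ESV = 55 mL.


SV = EDV - ESV = 158 - 55 = 103 mL
EF = SV/EDV * 100 = 103/158 * 100
EF = 65.19%


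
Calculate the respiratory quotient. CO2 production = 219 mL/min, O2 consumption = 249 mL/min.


RQ = VCO2 / VO2
RQ = 219 / 249
RQ = 0.8795


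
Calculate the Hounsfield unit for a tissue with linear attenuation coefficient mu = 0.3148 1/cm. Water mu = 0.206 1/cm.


HU = ((mu_tissue - mu_water) / mu_water) * 1000
HU = ((0.3148 - 0.206) / 0.206) * 1000
HU = 528.2


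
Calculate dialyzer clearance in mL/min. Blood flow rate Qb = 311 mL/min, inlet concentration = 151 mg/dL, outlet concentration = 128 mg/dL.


K = Qb * (Cb_in - Cb_out) / Cb_in
K = 311 * (151 - 128) / 151
K = 47.37 mL/min


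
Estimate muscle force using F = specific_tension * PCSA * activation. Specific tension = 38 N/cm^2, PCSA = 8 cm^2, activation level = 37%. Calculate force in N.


F = sigma * PCSA * activation
F = 38 * 8 * 0.37
F = 112.5 N


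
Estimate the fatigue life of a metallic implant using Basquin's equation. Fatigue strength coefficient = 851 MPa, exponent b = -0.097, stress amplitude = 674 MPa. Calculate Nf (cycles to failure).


sigma_a = sigma_f' * (2Nf)^b
2Nf = (sigma_a/sigma_f')^(1/b)
2Nf = (674/851)^(1/-0.097)
2Nf = 11.066675
Nf = 5.533


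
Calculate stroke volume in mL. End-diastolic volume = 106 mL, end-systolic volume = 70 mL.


SV = EDV - ESV
SV = 106 - 70
SV = 36 mL


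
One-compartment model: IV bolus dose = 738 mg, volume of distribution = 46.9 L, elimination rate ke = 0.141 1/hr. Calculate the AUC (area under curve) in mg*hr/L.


C0 = Dose/Vd = 738/46.9 = 15.7356 mg/L
AUC = C0/ke = 15.7356/0.141
AUC = 111.6 mg*hr/L


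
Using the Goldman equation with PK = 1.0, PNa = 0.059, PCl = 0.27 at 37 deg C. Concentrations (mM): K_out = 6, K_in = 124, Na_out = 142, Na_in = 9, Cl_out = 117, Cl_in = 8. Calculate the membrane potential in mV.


Vm = (RT/F)*ln((PK*Ko + PNa*Nao + PCl*Cli)/(PK*Ki + PNa*Nai + PCl*Clo))
Numer = 16.538, Denom = 156.121
Vm = -60 mV


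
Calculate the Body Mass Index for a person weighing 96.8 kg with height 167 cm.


BMI = weight / height^2
height = 167 cm = 1.67 m
BMI = 96.8 / 1.67^2
BMI = 34.71 kg/m^2


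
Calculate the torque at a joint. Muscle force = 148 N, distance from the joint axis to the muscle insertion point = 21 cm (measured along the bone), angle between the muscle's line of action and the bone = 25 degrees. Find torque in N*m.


Torque = F * d * sin(theta)   (moment arm = d*sin(theta))
d = 21 cm = 0.21 m
Torque = 148 * 0.21 * sin(25)
Torque = 13.13 N*m


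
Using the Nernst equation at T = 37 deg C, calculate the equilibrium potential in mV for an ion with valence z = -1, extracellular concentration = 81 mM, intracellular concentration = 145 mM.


E = (RT/(zF)) * ln(C_out/C_in)
T = 37 + 273.15 = 310.15 K
E = (8.314 * 310.15 / (-1 * 96485)) * ln(81/145)
E = 15.56 mV


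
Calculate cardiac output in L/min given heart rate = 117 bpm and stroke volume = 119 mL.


CO = HR * SV
CO = 117 * 119 / 1000
CO = 13.92 L/min


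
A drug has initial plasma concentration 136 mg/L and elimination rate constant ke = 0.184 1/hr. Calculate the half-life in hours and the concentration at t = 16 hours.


t_half = ln(2) / ke = 0.693147 / 0.184 = 3.767 hr
C(t) = C0 * exp(-ke*t) = 136 * exp(-0.184*16)
C(16) = 7.161 mg/L


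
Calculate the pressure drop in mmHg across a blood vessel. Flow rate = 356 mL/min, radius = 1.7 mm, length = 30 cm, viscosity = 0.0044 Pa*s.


dP = 8*mu*L*Q / (pi*r^4)
Q = 356 mL/min = 5.93333e-06 m^3/s
dP = 2387.9 Pa = 2387.9 / 133.322 mmHg = 17.91 mmHg


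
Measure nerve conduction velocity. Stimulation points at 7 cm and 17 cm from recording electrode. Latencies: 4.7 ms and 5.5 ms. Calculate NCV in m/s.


Distance = (17 - 7) / 100 = 0.1 m
dt = (5.5 - 4.7) / 1000 = 8.0000e-04 s
NCV = dist / dt = 125 m/s


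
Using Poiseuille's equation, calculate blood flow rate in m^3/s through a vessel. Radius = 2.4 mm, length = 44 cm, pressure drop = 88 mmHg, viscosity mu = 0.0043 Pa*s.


Q = pi*r^4*dP / (8*mu*L)
r = 0.0024 m, L = 0.44 m
dP = 88 mmHg = 11732.336 Pa
Q = 8.0792e-05 m^3/s


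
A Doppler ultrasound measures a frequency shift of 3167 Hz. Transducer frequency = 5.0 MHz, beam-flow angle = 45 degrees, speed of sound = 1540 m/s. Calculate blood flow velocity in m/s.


v = fd * c / (2 * f0 * cos(theta))
v = 3167 * 1540 / (2 * 5.0000e+06 * cos(45))
v = 0.6897 m/s


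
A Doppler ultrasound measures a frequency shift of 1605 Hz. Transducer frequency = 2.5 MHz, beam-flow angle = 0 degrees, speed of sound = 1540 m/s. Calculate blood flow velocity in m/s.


v = fd * c / (2 * f0 * cos(theta))
v = 1605 * 1540 / (2 * 2.5000e+06 * cos(0))
v = 0.4943 m/s


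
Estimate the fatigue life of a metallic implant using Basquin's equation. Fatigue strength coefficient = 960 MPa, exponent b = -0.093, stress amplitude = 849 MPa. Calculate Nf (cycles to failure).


sigma_a = sigma_f' * (2Nf)^b
2Nf = (sigma_a/sigma_f')^(1/b)
2Nf = (849/960)^(1/-0.093)
2Nf = 3.7480169
Nf = 1.874


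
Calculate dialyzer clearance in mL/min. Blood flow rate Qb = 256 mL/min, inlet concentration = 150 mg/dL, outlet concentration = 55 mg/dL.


K = Qb * (Cb_in - Cb_out) / Cb_in
K = 256 * (150 - 55) / 150
K = 162.1 mL/min


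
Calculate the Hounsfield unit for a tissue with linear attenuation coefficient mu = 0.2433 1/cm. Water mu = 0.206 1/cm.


HU = ((mu_tissue - mu_water) / mu_water) * 1000
HU = ((0.2433 - 0.206) / 0.206) * 1000
HU = 181.1


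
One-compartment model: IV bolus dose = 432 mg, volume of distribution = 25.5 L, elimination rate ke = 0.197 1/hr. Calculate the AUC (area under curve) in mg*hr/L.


C0 = Dose/Vd = 432/25.5 = 16.9412 mg/L
AUC = C0/ke = 16.9412/0.197
AUC = 86 mg*hr/L


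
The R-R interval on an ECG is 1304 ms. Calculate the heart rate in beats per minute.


HR = 60 / RR_interval(s)
RR = 1304 ms = 1.304 s
HR = 60 / 1.304 = 46.01 bpm


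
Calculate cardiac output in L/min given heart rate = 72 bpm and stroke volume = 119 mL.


CO = HR * SV
CO = 72 * 119 / 1000
CO = 8.568 L/min


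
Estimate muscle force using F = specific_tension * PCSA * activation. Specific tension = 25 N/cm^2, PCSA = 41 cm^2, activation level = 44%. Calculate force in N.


F = sigma * PCSA * activation
F = 25 * 41 * 0.44
F = 451 N


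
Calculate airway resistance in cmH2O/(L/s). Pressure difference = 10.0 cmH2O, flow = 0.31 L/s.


R = dP / flow
R = 10.0 / 0.31
R = 32.26 cmH2O/(L/s)


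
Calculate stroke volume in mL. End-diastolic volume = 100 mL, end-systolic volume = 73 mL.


SV = EDV - ESV
SV = 100 - 73
SV = 27 mL


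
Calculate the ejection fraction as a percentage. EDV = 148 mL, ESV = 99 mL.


SV = EDV - ESV = 148 - 99 = 49 mL
EF = SV/EDV * 100 = 49/148 * 100
EF = 33.11%


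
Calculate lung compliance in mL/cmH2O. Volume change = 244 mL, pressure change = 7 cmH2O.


C = dV / dP
C = 244 / 7
C = 34.86 mL/cmH2O


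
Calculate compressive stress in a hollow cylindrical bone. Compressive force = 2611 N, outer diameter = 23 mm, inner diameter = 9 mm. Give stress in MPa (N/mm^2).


A = pi*(r_o^2 - r_i^2)
r_o = 11.5 mm, r_i = 4.5 mm
A = 351.858 mm^2
sigma = F/A = 2611 / 351.858
sigma = 7.421 MPa


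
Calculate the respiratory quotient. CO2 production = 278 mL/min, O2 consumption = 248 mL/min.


RQ = VCO2 / VO2
RQ = 278 / 248
RQ = 1.121


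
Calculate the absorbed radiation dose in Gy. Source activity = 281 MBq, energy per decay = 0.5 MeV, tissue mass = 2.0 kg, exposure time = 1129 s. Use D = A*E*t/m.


A = 281 MBq = 2.8100e+08 Bq
E = 0.5 MeV = 8.01e-14 J
D = A*E*t/m = 2.8100e+08*8.01e-14*1129/2.0
D = 0.01271 Gy


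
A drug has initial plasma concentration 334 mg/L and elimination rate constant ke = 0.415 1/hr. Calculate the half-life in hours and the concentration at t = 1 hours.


t_half = ln(2) / ke = 0.693147 / 0.415 = 1.67 hr
C(t) = C0 * exp(-ke*t) = 334 * exp(-0.415*1)
C(1) = 220.6 mg/L


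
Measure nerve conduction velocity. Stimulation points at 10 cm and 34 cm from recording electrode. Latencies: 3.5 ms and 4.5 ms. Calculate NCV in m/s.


Distance = (34 - 10) / 100 = 0.24 m
dt = (4.5 - 3.5) / 1000 = 0.001 s
NCV = dist / dt = 240 m/s


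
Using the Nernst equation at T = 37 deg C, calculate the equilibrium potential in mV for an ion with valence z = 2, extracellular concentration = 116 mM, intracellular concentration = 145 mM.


E = (RT/(zF)) * ln(C_out/C_in)
T = 37 + 273.15 = 310.15 K
E = (8.314 * 310.15 / (2 * 96485)) * ln(116/145)
E = -2.982 mV


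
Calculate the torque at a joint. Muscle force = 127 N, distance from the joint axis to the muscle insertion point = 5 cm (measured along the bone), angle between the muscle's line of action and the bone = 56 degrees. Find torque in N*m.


Torque = F * d * sin(theta)   (moment arm = d*sin(theta))
d = 5 cm = 0.05 m
Torque = 127 * 0.05 * sin(56)
Torque = 5.264 N*m


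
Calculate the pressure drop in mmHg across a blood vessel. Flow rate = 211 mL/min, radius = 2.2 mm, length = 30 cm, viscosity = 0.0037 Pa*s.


dP = 8*mu*L*Q / (pi*r^4)
Q = 211 mL/min = 3.51667e-06 m^3/s
dP = 424.33 Pa = 424.33 / 133.322 mmHg = 3.183 mmHg


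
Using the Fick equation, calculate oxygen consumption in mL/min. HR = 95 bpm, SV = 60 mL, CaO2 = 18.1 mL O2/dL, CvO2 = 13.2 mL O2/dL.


CO = HR*SV = 95*60/1000 = 5.7 L/min
a-v O2 diff = 18.1 - 13.2 = 4.9 mL/dL
VO2 = CO * (CaO2-CvO2) * 10 dL/L
VO2 = 5.7 * 4.9 * 10
VO2 = 279.3 mL/min


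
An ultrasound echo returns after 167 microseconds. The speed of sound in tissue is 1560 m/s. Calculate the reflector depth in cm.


depth = c * t / 2
t = 167 us = 1.6700e-04 s
depth = 1560 * 1.6700e-04 / 2
depth = 0.13026 m = 13.026 cm


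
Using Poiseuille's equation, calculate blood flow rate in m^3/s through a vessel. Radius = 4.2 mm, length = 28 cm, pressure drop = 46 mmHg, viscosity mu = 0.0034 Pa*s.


Q = pi*r^4*dP / (8*mu*L)
r = 0.0042 m, L = 0.28 m
dP = 46 mmHg = 6132.812 Pa
Q = 7.8719e-04 m^3/s


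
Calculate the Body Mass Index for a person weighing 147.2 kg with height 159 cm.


BMI = weight / height^2
height = 159 cm = 1.59 m
BMI = 147.2 / 1.59^2
BMI = 58.23 kg/m^2


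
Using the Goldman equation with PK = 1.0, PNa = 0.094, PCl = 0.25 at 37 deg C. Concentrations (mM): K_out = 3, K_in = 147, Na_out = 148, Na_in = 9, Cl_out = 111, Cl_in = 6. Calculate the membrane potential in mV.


Vm = (RT/F)*ln((PK*Ko + PNa*Nao + PCl*Cli)/(PK*Ki + PNa*Nai + PCl*Clo))
Numer = 18.412, Denom = 175.596
Vm = -60.27 mV


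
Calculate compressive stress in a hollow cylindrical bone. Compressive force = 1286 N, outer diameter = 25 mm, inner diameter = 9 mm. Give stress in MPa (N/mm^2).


A = pi*(r_o^2 - r_i^2)
r_o = 12.5 mm, r_i = 4.5 mm
A = 427.257 mm^2
sigma = F/A = 1286 / 427.257
sigma = 3.01 MPa


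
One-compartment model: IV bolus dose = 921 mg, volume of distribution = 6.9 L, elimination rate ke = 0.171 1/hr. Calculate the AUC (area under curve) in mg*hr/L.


C0 = Dose/Vd = 921/6.9 = 133.478 mg/L
AUC = C0/ke = 133.478/0.171
AUC = 780.6 mg*hr/L


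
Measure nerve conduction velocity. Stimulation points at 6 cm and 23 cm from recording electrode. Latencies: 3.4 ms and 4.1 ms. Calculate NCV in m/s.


Distance = (23 - 6) / 100 = 0.17 m
dt = (4.1 - 3.4) / 1000 = 7.0000e-04 s
NCV = dist / dt = 242.9 m/s


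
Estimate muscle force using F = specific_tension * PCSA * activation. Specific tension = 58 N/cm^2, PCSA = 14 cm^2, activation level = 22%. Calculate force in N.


F = sigma * PCSA * activation
F = 58 * 14 * 0.22
F = 178.6 N


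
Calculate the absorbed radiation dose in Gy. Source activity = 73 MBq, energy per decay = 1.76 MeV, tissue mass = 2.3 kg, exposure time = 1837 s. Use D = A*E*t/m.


A = 73 MBq = 7.3000e+07 Bq
E = 1.76 MeV = 2.81952e-13 J
D = A*E*t/m = 7.3000e+07*2.81952e-13*1837/2.3
D = 0.01644 Gy


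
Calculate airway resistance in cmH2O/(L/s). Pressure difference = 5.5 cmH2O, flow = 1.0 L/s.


R = dP / flow
R = 5.5 / 1.0
R = 5.5 cmH2O/(L/s)


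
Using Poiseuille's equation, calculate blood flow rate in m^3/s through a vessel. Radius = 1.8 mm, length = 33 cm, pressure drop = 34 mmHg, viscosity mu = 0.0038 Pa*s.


Q = pi*r^4*dP / (8*mu*L)
r = 0.0018 m, L = 0.33 m
dP = 34 mmHg = 4532.948 Pa
Q = 1.4902e-05 m^3/s


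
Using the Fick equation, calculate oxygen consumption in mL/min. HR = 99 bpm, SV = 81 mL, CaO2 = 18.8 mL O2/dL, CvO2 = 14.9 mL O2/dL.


CO = HR*SV = 99*81/1000 = 8.019 L/min
a-v O2 diff = 18.8 - 14.9 = 3.9 mL/dL
VO2 = CO * (CaO2-CvO2) * 10 dL/L
VO2 = 8.019 * 3.9 * 10
VO2 = 312.7 mL/min


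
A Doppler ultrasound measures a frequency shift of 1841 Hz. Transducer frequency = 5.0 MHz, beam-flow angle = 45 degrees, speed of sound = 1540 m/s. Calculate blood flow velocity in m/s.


v = fd * c / (2 * f0 * cos(theta))
v = 1841 * 1540 / (2 * 5.0000e+06 * cos(45))
v = 0.4009 m/s


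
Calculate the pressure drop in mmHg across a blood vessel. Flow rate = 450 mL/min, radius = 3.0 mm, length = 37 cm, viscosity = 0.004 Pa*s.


dP = 8*mu*L*Q / (pi*r^4)
Q = 450 mL/min = 7.5e-06 m^3/s
dP = 348.962 Pa = 348.962 / 133.322 mmHg = 2.617 mmHg


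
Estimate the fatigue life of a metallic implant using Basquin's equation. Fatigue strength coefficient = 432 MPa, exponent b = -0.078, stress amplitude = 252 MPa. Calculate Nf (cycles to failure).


sigma_a = sigma_f' * (2Nf)^b
2Nf = (sigma_a/sigma_f')^(1/b)
2Nf = (252/432)^(1/-0.078)
2Nf = 1002.4593
Nf = 501.2


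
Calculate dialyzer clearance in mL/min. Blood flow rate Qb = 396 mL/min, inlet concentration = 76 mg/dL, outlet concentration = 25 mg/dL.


K = Qb * (Cb_in - Cb_out) / Cb_in
K = 396 * (76 - 25) / 76
K = 265.7 mL/min


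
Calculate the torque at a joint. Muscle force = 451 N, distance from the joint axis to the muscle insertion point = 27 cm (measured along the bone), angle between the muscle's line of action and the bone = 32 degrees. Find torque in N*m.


Torque = F * d * sin(theta)   (moment arm = d*sin(theta))
d = 27 cm = 0.27 m
Torque = 451 * 0.27 * sin(32)
Torque = 64.53 N*m


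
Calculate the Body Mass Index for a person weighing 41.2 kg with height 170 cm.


BMI = weight / height^2
height = 170 cm = 1.7 m
BMI = 41.2 / 1.7^2
BMI = 14.26 kg/m^2


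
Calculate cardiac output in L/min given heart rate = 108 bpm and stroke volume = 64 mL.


CO = HR * SV
CO = 108 * 64 / 1000
CO = 6.912 L/min


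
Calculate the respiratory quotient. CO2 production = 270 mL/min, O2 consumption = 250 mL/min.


RQ = VCO2 / VO2
RQ = 270 / 250
RQ = 1.08


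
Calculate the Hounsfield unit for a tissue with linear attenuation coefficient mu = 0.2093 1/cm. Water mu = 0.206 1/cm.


HU = ((mu_tissue - mu_water) / mu_water) * 1000
HU = ((0.2093 - 0.206) / 0.206) * 1000
HU = 16.02


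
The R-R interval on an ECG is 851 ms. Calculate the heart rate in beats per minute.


HR = 60 / RR_interval(s)
RR = 851 ms = 0.851 s
HR = 60 / 0.851 = 70.51 bpm


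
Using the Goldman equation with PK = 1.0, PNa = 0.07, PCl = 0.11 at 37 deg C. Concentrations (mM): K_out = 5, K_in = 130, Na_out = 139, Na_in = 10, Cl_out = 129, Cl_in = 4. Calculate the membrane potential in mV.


Vm = (RT/F)*ln((PK*Ko + PNa*Nao + PCl*Cli)/(PK*Ki + PNa*Nai + PCl*Clo))
Numer = 15.17, Denom = 144.89
Vm = -60.31 mV


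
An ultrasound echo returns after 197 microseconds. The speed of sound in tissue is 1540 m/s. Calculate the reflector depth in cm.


depth = c * t / 2
t = 197 us = 1.9700e-04 s
depth = 1540 * 1.9700e-04 / 2
depth = 0.15169 m = 15.169 cm


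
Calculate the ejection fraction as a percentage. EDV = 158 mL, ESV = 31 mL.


SV = EDV - ESV = 158 - 31 = 127 mL
EF = SV/EDV * 100 = 127/158 * 100
EF = 80.38%


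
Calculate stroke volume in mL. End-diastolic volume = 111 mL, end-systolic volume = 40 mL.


SV = EDV - ESV
SV = 111 - 40
SV = 71 mL


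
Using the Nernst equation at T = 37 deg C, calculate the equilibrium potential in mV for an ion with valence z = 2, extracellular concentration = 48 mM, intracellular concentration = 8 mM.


E = (RT/(zF)) * ln(C_out/C_in)
T = 37 + 273.15 = 310.15 K
E = (8.314 * 310.15 / (2 * 96485)) * ln(48/8)
E = 23.94 mV


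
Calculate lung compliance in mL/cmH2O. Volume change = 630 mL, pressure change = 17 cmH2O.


C = dV / dP
C = 630 / 17
C = 37.06 mL/cmH2O


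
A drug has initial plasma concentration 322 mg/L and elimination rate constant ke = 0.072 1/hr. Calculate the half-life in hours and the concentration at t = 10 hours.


t_half = ln(2) / ke = 0.693147 / 0.072 = 9.627 hr
C(t) = C0 * exp(-ke*t) = 322 * exp(-0.072*10)
C(10) = 156.7 mg/L


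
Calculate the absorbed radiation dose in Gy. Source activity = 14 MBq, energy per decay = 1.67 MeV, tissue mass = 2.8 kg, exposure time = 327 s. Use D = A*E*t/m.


A = 14 MBq = 1.4000e+07 Bq
E = 1.67 MeV = 2.67534e-13 J
D = A*E*t/m = 1.4000e+07*2.67534e-13*327/2.8
D = 4.3742e-04 Gy


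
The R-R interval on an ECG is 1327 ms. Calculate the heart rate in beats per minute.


HR = 60 / RR_interval(s)
RR = 1327 ms = 1.327 s
HR = 60 / 1.327 = 45.21 bpm


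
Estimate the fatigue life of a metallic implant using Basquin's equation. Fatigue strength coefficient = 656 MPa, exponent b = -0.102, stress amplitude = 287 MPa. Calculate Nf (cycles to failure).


sigma_a = sigma_f' * (2Nf)^b
2Nf = (sigma_a/sigma_f')^(1/b)
2Nf = (287/656)^(1/-0.102)
2Nf = 3309.9617
Nf = 1655


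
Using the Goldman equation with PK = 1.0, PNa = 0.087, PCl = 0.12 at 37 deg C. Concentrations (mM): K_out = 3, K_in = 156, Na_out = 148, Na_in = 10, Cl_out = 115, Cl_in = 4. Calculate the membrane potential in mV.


Vm = (RT/F)*ln((PK*Ko + PNa*Nao + PCl*Cli)/(PK*Ki + PNa*Nai + PCl*Clo))
Numer = 16.356, Denom = 170.67
Vm = -62.67 mV


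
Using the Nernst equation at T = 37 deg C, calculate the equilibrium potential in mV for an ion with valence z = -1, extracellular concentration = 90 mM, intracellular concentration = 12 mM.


E = (RT/(zF)) * ln(C_out/C_in)
T = 37 + 273.15 = 310.15 K
E = (8.314 * 310.15 / (-1 * 96485)) * ln(90/12)
E = -53.85 mV


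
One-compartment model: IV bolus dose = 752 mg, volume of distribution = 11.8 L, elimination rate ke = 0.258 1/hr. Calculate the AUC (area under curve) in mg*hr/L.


C0 = Dose/Vd = 752/11.8 = 63.7288 mg/L
AUC = C0/ke = 63.7288/0.258
AUC = 247 mg*hr/L


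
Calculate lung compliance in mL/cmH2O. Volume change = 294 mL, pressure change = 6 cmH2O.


C = dV / dP
C = 294 / 6
C = 49 mL/cmH2O


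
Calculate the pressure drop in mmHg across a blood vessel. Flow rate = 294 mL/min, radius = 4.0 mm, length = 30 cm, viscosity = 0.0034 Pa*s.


dP = 8*mu*L*Q / (pi*r^4)
Q = 294 mL/min = 4.9e-06 m^3/s
dP = 49.716 Pa = 49.716 / 133.322 mmHg = 0.3729 mmHg


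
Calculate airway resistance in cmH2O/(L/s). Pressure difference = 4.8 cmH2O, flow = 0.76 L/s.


R = dP / flow
R = 4.8 / 0.76
R = 6.316 cmH2O/(L/s)


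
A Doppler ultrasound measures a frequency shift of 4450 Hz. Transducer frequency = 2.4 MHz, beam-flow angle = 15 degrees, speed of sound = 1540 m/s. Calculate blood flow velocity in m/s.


v = fd * c / (2 * f0 * cos(theta))
v = 4450 * 1540 / (2 * 2.4000e+06 * cos(15))
v = 1.478 m/s


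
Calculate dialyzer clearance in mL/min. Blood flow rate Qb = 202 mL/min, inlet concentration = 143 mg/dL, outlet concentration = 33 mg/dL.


K = Qb * (Cb_in - Cb_out) / Cb_in
K = 202 * (143 - 33) / 143
K = 155.4 mL/min


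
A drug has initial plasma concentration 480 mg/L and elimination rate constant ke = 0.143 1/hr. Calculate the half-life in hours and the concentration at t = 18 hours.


t_half = ln(2) / ke = 0.693147 / 0.143 = 4.847 hr
C(t) = C0 * exp(-ke*t) = 480 * exp(-0.143*18)
C(18) = 36.59 mg/L


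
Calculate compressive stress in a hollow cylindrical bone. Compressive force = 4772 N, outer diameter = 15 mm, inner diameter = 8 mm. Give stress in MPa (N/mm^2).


A = pi*(r_o^2 - r_i^2)
r_o = 7.5 mm, r_i = 4 mm
A = 126.449 mm^2
sigma = F/A = 4772 / 126.449
sigma = 37.74 MPa


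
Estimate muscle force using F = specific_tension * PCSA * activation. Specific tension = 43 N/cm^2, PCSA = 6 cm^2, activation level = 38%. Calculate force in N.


F = sigma * PCSA * activation
F = 43 * 6 * 0.38
F = 98.04 N


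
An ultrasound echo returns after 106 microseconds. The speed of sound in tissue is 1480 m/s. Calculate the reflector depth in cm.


depth = c * t / 2
t = 106 us = 1.0600e-04 s
depth = 1480 * 1.0600e-04 / 2
depth = 0.07844 m = 7.844 cm


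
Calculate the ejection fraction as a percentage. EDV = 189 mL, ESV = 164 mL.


SV = EDV - ESV = 189 - 164 = 25 mL
EF = SV/EDV * 100 = 25/189 * 100
EF = 13.23%


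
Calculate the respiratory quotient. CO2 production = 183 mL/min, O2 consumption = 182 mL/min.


RQ = VCO2 / VO2
RQ = 183 / 182
RQ = 1.005


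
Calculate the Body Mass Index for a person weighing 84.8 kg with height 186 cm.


BMI = weight / height^2
height = 186 cm = 1.86 m
BMI = 84.8 / 1.86^2
BMI = 24.51 kg/m^2


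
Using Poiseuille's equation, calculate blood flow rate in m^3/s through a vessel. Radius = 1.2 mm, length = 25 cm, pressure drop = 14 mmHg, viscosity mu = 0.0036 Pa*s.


Q = pi*r^4*dP / (8*mu*L)
r = 0.0012 m, L = 0.25 m
dP = 14 mmHg = 1866.508 Pa
Q = 1.6888e-06 m^3/s


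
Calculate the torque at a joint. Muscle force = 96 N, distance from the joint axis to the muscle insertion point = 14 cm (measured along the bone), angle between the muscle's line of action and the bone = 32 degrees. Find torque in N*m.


Torque = F * d * sin(theta)   (moment arm = d*sin(theta))
d = 14 cm = 0.14 m
Torque = 96 * 0.14 * sin(32)
Torque = 7.122 N*m


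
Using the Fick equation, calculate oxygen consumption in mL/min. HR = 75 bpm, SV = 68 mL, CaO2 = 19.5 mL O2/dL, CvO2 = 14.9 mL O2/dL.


CO = HR*SV = 75*68/1000 = 5.1 L/min
a-v O2 diff = 19.5 - 14.9 = 4.6 mL/dL
VO2 = CO * (CaO2-CvO2) * 10 dL/L
VO2 = 5.1 * 4.6 * 10
VO2 = 234.6 mL/min


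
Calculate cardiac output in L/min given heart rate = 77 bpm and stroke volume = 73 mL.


CO = HR * SV
CO = 77 * 73 / 1000
CO = 5.621 L/min
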